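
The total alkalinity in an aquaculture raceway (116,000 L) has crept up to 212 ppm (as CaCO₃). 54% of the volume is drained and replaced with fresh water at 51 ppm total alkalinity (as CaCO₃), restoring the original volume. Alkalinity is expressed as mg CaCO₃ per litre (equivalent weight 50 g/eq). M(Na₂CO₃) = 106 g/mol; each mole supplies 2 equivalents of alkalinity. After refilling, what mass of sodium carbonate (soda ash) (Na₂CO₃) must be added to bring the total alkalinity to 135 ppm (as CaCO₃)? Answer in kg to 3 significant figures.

1.22 kg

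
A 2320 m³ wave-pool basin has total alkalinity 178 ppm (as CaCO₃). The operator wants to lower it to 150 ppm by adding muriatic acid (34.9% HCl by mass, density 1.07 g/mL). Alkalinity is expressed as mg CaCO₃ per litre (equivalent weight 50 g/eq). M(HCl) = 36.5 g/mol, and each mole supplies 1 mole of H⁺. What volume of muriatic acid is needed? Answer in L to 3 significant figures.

127 L

Volume: 2320 m³ = 2,320,000 L.
Alkalinity to neutralize: (178 − 150) = 28 mg/L as CaCO₃ × 2,320,000 L = 64,960 g as CaCO₃.
Equivalents of H⁺ required: 64,960 ÷ 50 g/eq = 1299 eq = 1299 mol HCl.
Mass of HCl: 1299 × 36.5 = 47,420 g.
Mass of 34.9% solution: 47,420 / 0.349 = 135,900 g.
Volume: 135,900 g ÷ 1.07 g/mL = 127,000 mL.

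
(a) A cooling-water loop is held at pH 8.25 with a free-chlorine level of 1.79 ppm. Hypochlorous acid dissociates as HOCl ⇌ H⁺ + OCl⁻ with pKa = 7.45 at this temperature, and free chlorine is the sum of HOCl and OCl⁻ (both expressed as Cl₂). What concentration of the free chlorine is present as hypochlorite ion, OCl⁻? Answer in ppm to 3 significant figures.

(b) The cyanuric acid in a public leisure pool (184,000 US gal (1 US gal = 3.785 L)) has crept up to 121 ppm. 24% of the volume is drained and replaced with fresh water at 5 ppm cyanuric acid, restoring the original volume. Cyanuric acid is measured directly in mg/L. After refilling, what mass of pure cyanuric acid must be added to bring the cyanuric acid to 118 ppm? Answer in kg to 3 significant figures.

(a) [OCl⁻]/[HOCl] = 10^(pH − pKa) = 10^(8.25 − 7.45) = 10^0.80 = 6.31.
(a) Fraction as HOCl = 1 / (1 + 6.31) = 0.1368.
(a) OCl⁻ = (1 − 0.1368) × 1.79 ppm = 1.545 ppm.

(b) Volume: 184,000 US gal × 3.785 L/gal = 696,440 L.
(b) After draining 24% and refilling: 121 × 0.76 + 5 × 0.24 = 93.16 ppm.
(b) Deficit to target: 118 − 93.16 = 24.84 mg/L.
(b) Mass: 24.84 mg/L × 696,440 L = 17,300 g cyanuric acid.

(a) 1.55 ppm; (b) 17.3 kg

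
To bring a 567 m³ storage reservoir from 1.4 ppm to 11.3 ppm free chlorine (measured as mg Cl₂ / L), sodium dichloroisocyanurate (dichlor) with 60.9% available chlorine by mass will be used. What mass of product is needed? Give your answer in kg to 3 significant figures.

Volume: 567 m³ = 567,000 L.
Chlorine deficit: 11.3 − 1.4 = 9.9 ppm = 9.9 mg/L as Cl₂.
Cl₂ equivalent needed: 9.9 mg/L × 567,000 L = 5,613,000 mg = 5613 g.
Product at 60.9% available chlorine: 5613 / 0.609 = 9217 g.

9.22 kg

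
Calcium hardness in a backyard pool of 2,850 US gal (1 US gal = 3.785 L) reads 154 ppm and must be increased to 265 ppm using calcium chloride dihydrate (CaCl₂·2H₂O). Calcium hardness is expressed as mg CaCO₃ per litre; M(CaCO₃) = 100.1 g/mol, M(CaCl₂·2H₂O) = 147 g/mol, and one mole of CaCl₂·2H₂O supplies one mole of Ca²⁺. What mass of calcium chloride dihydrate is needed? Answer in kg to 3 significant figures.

Volume: 2,850 US gal × 3.785 L/gal = 10,787 L.
Hardness to add: (265 − 154) = 111 mg/L as CaCO₃ × 10,787 L = 1197 g as CaCO₃.
Moles of Ca²⁺ (1 mol Ca²⁺ ≡ 1 mol CaCO₃): 1197 / 100.1 g/mol = 11.96 mol.
Mass of CaCl₂·2H₂O: 11.96 × 147 = 1758 g.

1.76 kg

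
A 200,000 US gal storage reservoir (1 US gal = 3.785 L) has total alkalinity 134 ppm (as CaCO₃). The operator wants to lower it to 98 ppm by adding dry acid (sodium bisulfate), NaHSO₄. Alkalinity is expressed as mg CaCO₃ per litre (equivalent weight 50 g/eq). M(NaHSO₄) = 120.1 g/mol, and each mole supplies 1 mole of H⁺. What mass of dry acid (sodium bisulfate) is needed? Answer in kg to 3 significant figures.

65.5 kg

Volume: 200,000 US gal × 3.785 L/gal = 757,000 L.
Alkalinity to neutralize: (134 − 98) = 36 mg/L as CaCO₃ × 757,000 L = 27,250 g as CaCO₃.
Equivalents of H⁺ required: 27,250 ÷ 50 g/eq = 545 eq = 545 mol NaHSO₄.
Mass of NaHSO₄: 545 × 120.1 = 65,460 g.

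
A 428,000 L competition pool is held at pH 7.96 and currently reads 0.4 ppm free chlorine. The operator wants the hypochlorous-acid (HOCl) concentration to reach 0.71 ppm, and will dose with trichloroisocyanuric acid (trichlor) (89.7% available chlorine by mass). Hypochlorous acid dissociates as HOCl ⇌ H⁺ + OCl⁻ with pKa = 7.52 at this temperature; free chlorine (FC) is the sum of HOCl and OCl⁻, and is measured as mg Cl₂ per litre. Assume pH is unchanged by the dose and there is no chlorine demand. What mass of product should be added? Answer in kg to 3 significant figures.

[OCl⁻]/[HOCl] = 10^(pH − pKa) = 10^(7.96 − 7.52) = 2.754; fraction as HOCl = 1/(1 + 2.754) = 0.2664.
Free chlorine required for 0.71 ppm HOCl: 0.71 / 0.2664 = 2.666 ppm.
FC to add: 2.666 − 0.4 = 2.266 mg/L as Cl₂.
Cl₂ equivalent: 2.266 mg/L × 428,000 L = 969.6 g.
Product at 89.7% available Cl: 969.6 / 0.897 = 1081 g.

1.08 kg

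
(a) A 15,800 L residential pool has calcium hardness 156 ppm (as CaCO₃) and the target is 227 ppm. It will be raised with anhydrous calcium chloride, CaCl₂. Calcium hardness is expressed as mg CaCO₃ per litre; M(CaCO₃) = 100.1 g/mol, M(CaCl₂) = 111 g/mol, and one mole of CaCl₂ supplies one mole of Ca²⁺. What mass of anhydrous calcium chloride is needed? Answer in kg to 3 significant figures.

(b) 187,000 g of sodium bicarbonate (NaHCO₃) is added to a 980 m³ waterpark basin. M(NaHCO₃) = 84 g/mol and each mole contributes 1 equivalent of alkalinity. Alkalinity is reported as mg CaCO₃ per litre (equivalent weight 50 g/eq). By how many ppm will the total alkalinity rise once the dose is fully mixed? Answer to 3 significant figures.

(a) 1.24 kg; (b) 114 ppm

(a) Hardness to add: (227 − 156) = 71 mg/L as CaCO₃ × 15,800 L = 1122 g as CaCO₃.
(a) Moles of Ca²⁺ (1 mol Ca²⁺ ≡ 1 mol CaCO₃): 1122 / 100.1 g/mol = 11.21 mol.
(a) Mass of CaCl₂: 11.21 × 111 = 1244 g.

(b) Volume: 980 m³ = 980,000 L.
(b) Moles of NaHCO₃: 187,000 g ÷ 84 g/mol = 2226 mol → 2226 eq of alkalinity.
(b) As CaCO₃: 2226 eq × 50 g/eq = 111,300 g.
(b) Rise: 111,300 g / 980,000 L × 1000 = 113.6 mg/L.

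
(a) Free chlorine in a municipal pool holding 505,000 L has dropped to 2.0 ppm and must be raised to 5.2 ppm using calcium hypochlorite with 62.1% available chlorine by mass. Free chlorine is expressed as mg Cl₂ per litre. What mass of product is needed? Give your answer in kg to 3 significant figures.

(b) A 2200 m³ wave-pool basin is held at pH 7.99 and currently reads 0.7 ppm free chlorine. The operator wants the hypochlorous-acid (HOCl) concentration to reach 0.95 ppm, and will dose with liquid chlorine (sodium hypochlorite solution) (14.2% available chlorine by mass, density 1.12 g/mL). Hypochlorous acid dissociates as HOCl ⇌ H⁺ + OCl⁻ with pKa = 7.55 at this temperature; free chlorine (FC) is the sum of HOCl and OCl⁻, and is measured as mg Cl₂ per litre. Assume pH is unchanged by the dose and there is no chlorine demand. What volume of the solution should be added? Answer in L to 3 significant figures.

(a) Chlorine deficit: 5.2 − 2.0 = 3.2 ppm = 3.2 mg/L as Cl₂.
(a) Cl₂ equivalent needed: 3.2 mg/L × 505,000 L = 1,616,000 mg = 1616 g.
(a) Product at 62.1% available chlorine: 1616 / 0.621 = 2602 g.

(b) Volume: 2200 m³ = 2,200,000 L.
(b) [OCl⁻]/[HOCl] = 10^(pH − pKa) = 10^(7.99 − 7.55) = 2.754; fraction as HOCl = 1/(1 + 2.754) = 0.2664.
(b) Free chlorine required for 0.95 ppm HOCl: 0.95 / 0.2664 = 3.567 ppm.
(b) FC to add: 3.567 − 0.7 = 2.867 mg/L as Cl₂.
(b) Cl₂ equivalent: 2.867 mg/L × 2,200,000 L = 6306 g.
(b) Product at 14.2% available Cl: 6306 / 0.142 = 44,410 g.
(b) Volume: 44,410 g ÷ 1.12 g/mL = 39,650 mL.

(a) 2.60 kg; (b) 39.7 L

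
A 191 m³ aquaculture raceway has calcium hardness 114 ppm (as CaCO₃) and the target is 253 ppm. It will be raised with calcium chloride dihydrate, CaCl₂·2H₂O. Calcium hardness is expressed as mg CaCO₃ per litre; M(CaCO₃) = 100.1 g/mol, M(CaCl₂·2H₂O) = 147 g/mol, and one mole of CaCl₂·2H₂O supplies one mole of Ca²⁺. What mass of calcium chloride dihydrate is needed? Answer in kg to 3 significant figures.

39.0 kg

Volume: 191 m³ = 191,000 L.
Hardness to add: (253 − 114) = 139 mg/L as CaCO₃ × 191,000 L = 26,550 g as CaCO₃.
Moles of Ca²⁺ (1 mol Ca²⁺ ≡ 1 mol CaCO₃): 26,550 / 100.1 g/mol = 265.2 mol.
Mass of CaCl₂·2H₂O: 265.2 × 147 = 38,990 g.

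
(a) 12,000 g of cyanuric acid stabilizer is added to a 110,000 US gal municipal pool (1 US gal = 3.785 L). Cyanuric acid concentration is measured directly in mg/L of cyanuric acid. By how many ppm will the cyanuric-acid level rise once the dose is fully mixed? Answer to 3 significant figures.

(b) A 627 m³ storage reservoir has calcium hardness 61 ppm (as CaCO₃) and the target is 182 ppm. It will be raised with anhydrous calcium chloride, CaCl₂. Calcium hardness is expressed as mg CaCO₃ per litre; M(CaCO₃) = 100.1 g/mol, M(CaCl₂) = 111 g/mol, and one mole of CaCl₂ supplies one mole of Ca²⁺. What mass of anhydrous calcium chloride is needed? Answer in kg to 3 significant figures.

(a) Volume: 110,000 US gal × 3.785 L/gal = 416,350 L.
(a) Rise: 12,000 g / 416,350 L × 1000 = 28.82 mg/L.

(b) Volume: 627 m³ = 627,000 L.
(b) Hardness to add: (182 − 61) = 121 mg/L as CaCO₃ × 627,000 L = 75,870 g as CaCO₃.
(b) Moles of Ca²⁺ (1 mol Ca²⁺ ≡ 1 mol CaCO₃): 75,870 / 100.1 g/mol = 757.9 mol.
(b) Mass of CaCl₂: 757.9 × 111 = 84,130 g.

(a) 28.8 ppm; (b) 84.1 kg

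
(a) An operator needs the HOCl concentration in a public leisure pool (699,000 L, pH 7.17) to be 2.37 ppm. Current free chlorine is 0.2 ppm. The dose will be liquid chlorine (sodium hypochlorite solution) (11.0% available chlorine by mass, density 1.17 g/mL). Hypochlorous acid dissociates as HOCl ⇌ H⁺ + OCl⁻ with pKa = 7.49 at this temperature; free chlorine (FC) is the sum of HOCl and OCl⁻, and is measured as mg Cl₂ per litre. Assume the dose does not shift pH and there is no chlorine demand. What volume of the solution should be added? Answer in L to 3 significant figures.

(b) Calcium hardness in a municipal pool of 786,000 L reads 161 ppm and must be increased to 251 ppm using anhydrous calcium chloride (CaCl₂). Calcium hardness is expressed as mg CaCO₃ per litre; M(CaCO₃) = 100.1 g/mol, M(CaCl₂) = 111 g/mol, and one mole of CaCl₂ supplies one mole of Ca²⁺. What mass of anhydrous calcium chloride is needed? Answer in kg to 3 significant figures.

(a) 17.9 L; (b) 78.4 kg

(a) [OCl⁻]/[HOCl] = 10^(pH − pKa) = 10^(7.17 − 7.49) = 0.4786; fraction as HOCl = 1/(1 + 0.4786) = 0.6763.
(a) Free chlorine required for 2.37 ppm HOCl: 2.37 / 0.6763 = 3.504 ppm.
(a) FC to add: 3.504 − 0.2 = 3.304 mg/L as Cl₂.
(a) Cl₂ equivalent: 3.304 mg/L × 699,000 L = 2310 g.
(a) Product at 11.0% available Cl: 2310 / 0.11 = 21,000 g.
(a) Volume: 21,000 g ÷ 1.17 g/mL = 17,950 mL.

(b) Hardness to add: (251 − 161) = 90 mg/L as CaCO₃ × 786,000 L = 70,740 g as CaCO₃.
(b) Moles of Ca²⁺ (1 mol Ca²⁺ ≡ 1 mol CaCO₃): 70,740 / 100.1 g/mol = 706.7 mol.
(b) Mass of CaCl₂: 706.7 × 111 = 78,440 g.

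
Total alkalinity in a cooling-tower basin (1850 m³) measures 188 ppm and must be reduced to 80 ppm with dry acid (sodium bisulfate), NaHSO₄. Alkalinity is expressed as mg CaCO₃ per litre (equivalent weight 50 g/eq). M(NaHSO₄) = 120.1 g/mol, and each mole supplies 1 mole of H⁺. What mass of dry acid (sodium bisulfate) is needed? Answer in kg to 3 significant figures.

480 kg

Volume: 1850 m³ = 1,850,000 L.
Alkalinity to neutralize: (188 − 80) = 108 mg/L as CaCO₃ × 1,850,000 L = 199,800 g as CaCO₃.
Equivalents of H⁺ required: 199,800 ÷ 50 g/eq = 3996 eq = 3996 mol NaHSO₄.
Mass of NaHSO₄: 3996 × 120.1 = 479,900 g.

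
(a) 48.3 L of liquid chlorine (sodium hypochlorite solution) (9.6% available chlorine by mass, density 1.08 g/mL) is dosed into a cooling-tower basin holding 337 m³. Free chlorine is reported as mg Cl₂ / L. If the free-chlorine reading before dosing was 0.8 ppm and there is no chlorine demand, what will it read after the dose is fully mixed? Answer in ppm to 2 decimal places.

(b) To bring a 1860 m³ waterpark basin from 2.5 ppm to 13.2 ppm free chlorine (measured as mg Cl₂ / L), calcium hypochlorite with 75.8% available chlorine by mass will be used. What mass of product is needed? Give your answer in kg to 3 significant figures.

(a) Volume: 337 m³ = 337,000 L.
(a) Mass of solution: 48.3 L × 1000 mL/L × 1.08 g/mL = 52,160 g.
(a) Available chlorine delivered: 52,160 g × 0.096 = 5008 g as Cl₂.
(a) Concentration rise: 5008 g / 337,000 L = 14.86 mg/L = 14.86 ppm.
(a) Final FC: 0.8 + 14.86 = 15.66 ppm.

(b) Volume: 1860 m³ = 1,860,000 L.
(b) Chlorine deficit: 13.2 − 2.5 = 10.7 ppm = 10.7 mg/L as Cl₂.
(b) Cl₂ equivalent needed: 10.7 mg/L × 1,860,000 L = 19,900,000 mg = 19,900 g.
(b) Product at 75.8% available chlorine: 19,900 / 0.758 = 26,260 g.

(a) 15.66 ppm; (b) 26.3 kg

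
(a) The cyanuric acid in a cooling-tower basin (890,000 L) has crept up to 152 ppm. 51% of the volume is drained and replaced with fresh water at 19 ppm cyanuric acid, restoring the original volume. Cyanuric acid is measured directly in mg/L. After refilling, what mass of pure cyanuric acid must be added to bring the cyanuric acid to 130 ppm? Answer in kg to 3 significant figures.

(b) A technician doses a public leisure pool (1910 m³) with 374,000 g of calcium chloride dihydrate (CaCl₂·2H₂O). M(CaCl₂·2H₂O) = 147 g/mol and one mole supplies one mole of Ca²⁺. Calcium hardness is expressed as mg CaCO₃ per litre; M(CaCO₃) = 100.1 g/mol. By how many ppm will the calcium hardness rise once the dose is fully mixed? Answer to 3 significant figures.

(a) 40.8 kg; (b) 133 ppm

(a) After draining 51% and refilling: 152 × 0.49 + 19 × 0.51 = 84.17 ppm.
(a) Deficit to target: 130 − 84.17 = 45.83 mg/L.
(a) Mass: 45.83 mg/L × 890,000 L = 40,790 g cyanuric acid.

(b) Volume: 1910 m³ = 1,910,000 L.
(b) Moles of Ca²⁺: 374,000 g ÷ 147 g/mol = 2544 mol.
(b) As CaCO₃: 2544 mol × 100.1 g/mol = 254,700 g.
(b) Rise: 254,700 g / 1,910,000 L × 1000 = 133.3 mg/L.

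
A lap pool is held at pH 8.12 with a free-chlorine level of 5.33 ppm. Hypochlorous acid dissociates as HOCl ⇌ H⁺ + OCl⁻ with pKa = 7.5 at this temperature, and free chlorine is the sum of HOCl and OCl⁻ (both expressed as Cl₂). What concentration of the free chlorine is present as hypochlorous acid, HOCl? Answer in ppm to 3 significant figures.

[OCl⁻]/[HOCl] = 10^(pH − pKa) = 10^(8.12 − 7.5) = 10^0.62 = 4.169.
Fraction as HOCl = 1 / (1 + 4.169) = 0.1935.
HOCl = 0.1935 × 5.33 ppm = 1.031 ppm.

1.03 ppm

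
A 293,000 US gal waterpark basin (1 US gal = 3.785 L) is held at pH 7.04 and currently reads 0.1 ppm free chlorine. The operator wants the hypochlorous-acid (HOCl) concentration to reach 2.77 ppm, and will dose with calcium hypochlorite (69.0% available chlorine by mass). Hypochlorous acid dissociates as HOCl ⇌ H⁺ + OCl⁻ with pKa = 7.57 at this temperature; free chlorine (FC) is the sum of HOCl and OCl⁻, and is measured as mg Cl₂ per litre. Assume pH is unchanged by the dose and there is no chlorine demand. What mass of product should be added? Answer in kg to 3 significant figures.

Volume: 293,000 US gal × 3.785 L/gal = 1,109,005 L.
[OCl⁻]/[HOCl] = 10^(pH − pKa) = 10^(7.04 − 7.57) = 0.2951; fraction as HOCl = 1/(1 + 0.2951) = 0.7721.
Free chlorine required for 2.77 ppm HOCl: 2.77 / 0.7721 = 3.587 ppm.
FC to add: 3.587 − 0.1 = 3.487 mg/L as Cl₂.
Cl₂ equivalent: 3.487 mg/L × 1,109,005 L = 3868 g.
Product at 69.0% available Cl: 3868 / 0.69 = 5605 g.

5.61 kg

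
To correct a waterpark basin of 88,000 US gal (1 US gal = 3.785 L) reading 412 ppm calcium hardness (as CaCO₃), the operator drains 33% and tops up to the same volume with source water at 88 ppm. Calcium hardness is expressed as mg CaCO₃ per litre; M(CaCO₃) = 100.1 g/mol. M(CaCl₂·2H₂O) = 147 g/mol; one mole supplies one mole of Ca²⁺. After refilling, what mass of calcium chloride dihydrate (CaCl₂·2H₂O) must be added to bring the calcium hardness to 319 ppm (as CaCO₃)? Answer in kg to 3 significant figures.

Volume: 88,000 US gal × 3.785 L/gal = 333,080 L.
After draining 33% and refilling: 412 × 0.67 + 88 × 0.33 = 305.08 ppm.
Deficit to target: 319 − 305.08 = 13.92 mg/L.
As CaCO₃: 13.92 mg/L × 333,080 L = 4636 g; ÷ 100.1 = 46.32 mol Ca²⁺.
Mass: 46.32 × 147 = 6809 g.

6.81 kg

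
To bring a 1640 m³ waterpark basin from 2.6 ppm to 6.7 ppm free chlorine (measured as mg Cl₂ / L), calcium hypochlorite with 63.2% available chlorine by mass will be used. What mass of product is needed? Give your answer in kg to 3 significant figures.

10.6 kg

Volume: 1640 m³ = 1,640,000 L.
Chlorine deficit: 6.7 − 2.6 = 4.1 ppm = 4.1 mg/L as Cl₂.
Cl₂ equivalent needed: 4.1 mg/L × 1,640,000 L = 6,724,000 mg = 6724 g.
Product at 63.2% available chlorine: 6724 / 0.632 = 10,640 g.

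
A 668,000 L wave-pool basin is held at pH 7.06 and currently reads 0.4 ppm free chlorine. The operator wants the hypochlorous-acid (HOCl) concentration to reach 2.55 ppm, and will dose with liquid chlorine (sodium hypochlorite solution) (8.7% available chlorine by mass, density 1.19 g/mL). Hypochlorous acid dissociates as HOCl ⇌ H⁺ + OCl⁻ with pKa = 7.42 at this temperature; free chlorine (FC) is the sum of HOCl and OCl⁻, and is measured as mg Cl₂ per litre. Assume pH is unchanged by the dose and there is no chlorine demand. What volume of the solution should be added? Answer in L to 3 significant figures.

21.1 L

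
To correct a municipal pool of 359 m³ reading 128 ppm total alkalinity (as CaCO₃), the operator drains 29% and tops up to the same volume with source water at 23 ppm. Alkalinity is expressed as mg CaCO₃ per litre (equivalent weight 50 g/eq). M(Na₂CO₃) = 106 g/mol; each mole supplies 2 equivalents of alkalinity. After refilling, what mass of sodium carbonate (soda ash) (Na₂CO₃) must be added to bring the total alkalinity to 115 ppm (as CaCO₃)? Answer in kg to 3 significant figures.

Volume: 359 m³ = 359,000 L.
After draining 29% and refilling: 128 × 0.71 + 23 × 0.29 = 97.55 ppm.
Deficit to target: 115 − 97.55 = 17.45 mg/L.
As CaCO₃: 17.45 mg/L × 359,000 L = 6265 g; ÷ 50 g/eq ÷ 2 = 62.65 mol Na₂CO₃.
Mass: 62.65 × 106 = 6640 g.

6.64 kg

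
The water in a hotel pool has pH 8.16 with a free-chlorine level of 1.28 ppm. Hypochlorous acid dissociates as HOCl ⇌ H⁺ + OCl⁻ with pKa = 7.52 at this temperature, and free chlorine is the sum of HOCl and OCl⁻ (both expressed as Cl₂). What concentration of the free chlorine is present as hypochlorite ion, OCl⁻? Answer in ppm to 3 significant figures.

[OCl⁻]/[HOCl] = 10^(pH − pKa) = 10^(8.16 − 7.52) = 10^0.64 = 4.365.
Fraction as HOCl = 1 / (1 + 4.365) = 0.1864.
OCl⁻ = (1 − 0.1864) × 1.28 ppm = 1.041 ppm.

1.04 ppm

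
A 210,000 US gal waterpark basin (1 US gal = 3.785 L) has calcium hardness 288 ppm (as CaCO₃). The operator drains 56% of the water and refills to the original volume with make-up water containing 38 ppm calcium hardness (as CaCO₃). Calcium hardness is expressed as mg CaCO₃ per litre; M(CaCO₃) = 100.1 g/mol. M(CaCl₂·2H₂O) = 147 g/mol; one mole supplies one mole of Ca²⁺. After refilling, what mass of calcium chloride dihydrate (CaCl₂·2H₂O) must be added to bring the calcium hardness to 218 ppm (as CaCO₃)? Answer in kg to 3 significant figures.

81.7 kg

Volume: 210,000 US gal × 3.785 L/gal = 794,850 L.
After draining 56% and refilling: 288 × 0.44 + 38 × 0.56 = 148 ppm.
Deficit to target: 218 − 148 = 70 mg/L.
As CaCO₃: 70 mg/L × 794,850 L = 55,640 g; ÷ 100.1 = 555.8 mol Ca²⁺.
Mass: 555.8 × 147 = 81,710 g.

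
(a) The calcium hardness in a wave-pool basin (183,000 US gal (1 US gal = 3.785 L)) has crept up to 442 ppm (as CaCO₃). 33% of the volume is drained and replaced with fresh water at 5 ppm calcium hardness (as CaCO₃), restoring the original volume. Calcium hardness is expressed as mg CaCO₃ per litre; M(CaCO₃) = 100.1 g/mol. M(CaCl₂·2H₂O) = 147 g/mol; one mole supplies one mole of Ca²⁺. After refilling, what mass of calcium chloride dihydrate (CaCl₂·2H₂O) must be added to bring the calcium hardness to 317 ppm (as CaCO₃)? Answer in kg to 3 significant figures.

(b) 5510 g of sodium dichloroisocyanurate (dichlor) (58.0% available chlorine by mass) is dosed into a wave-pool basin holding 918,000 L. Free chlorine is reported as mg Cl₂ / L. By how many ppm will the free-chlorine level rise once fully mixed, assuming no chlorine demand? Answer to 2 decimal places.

(a) 19.5 kg; (b) 3.48 ppm

(a) Volume: 183,000 US gal × 3.785 L/gal = 692,655 L.
(a) After draining 33% and refilling: 442 × 0.67 + 5 × 0.33 = 297.79 ppm.
(a) Deficit to target: 317 − 297.79 = 19.21 mg/L.
(a) As CaCO₃: 19.21 mg/L × 692,655 L = 13,310 g; ÷ 100.1 = 132.9 mol Ca²⁺.
(a) Mass: 132.9 × 147 = 19,540 g.

(b) Available chlorine delivered: 5510 g × 0.58 = 3196 g as Cl₂.
(b) Concentration rise: 3196 g / 918,000 L = 3.481 mg/L = 3.48 ppm.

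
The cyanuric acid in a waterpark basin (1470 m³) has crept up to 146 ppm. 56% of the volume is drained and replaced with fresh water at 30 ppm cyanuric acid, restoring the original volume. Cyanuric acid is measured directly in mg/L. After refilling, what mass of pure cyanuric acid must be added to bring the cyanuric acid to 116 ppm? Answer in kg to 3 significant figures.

51.4 kg

Volume: 1470 m³ = 1,470,000 L.
After draining 56% and refilling: 146 × 0.44 + 30 × 0.56 = 81.04 ppm.
Deficit to target: 116 − 81.04 = 34.96 mg/L.
Mass: 34.96 mg/L × 1,470,000 L = 51,390 g cyanuric acid.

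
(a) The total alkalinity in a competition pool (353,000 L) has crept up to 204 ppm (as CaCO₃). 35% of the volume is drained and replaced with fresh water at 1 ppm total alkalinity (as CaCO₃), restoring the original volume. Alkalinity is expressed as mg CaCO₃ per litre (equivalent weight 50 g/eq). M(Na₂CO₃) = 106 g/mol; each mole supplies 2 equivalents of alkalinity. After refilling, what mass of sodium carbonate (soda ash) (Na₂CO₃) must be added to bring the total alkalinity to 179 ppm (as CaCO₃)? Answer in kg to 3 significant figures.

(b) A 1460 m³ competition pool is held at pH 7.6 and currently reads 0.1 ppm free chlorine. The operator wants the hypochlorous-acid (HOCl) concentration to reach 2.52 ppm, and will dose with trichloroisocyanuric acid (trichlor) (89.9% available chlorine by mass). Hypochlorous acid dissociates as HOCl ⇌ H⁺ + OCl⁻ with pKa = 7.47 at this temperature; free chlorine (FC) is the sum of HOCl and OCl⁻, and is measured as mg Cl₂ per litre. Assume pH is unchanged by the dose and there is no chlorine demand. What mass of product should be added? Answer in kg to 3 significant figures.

(a) 17.2 kg; (b) 9.45 kg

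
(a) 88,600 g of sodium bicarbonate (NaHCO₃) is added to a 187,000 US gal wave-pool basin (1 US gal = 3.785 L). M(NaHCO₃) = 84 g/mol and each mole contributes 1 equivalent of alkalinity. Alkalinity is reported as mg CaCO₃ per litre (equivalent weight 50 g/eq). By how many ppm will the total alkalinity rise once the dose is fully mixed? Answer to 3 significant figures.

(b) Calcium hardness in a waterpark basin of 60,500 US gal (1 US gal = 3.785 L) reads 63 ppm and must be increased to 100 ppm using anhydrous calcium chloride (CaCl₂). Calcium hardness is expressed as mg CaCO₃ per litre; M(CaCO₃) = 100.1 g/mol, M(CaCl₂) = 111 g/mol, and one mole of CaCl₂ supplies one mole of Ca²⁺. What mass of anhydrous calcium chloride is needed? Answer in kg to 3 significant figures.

(a) 74.5 ppm; (b) 9.40 kg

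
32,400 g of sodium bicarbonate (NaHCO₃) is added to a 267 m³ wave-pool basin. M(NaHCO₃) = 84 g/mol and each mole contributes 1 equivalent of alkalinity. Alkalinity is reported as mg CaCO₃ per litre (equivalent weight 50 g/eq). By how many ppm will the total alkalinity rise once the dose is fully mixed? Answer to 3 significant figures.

72.2 ppm

Volume: 267 m³ = 267,000 L.
Moles of NaHCO₃: 32,400 g ÷ 84 g/mol = 385.7 mol → 385.7 eq of alkalinity.
As CaCO₃: 385.7 eq × 50 g/eq = 19,290 g.
Rise: 19,290 g / 267,000 L × 1000 = 72.23 mg/L.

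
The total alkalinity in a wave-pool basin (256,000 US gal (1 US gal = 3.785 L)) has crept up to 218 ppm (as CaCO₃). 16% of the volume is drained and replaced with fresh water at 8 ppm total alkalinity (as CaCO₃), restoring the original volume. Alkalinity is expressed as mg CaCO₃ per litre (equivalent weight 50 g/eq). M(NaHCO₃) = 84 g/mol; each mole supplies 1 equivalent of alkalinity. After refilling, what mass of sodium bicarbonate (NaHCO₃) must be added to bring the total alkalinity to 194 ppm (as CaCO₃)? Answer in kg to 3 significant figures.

Volume: 256,000 US gal × 3.785 L/gal = 968,960 L.
After draining 16% and refilling: 218 × 0.84 + 8 × 0.16 = 184.4 ppm.
Deficit to target: 194 − 184.4 = 9.6 mg/L.
As CaCO₃: 9.6 mg/L × 968,960 L = 9302 g; ÷ 50 g/eq ÷ 1 = 186 mol NaHCO₃.
Mass: 186 × 84 = 15,630 g.

15.6 kg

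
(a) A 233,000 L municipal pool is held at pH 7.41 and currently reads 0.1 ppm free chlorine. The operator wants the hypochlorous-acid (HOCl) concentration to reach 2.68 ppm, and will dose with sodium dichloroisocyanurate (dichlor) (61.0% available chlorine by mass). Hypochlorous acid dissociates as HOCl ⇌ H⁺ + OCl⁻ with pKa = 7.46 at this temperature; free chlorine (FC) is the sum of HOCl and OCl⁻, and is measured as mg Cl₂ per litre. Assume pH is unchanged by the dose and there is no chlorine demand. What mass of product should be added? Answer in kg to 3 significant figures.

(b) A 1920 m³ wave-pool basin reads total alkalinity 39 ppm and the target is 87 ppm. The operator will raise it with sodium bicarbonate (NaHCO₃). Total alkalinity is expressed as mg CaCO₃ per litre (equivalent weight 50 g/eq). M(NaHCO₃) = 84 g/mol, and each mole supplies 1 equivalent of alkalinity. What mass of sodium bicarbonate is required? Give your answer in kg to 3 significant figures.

(a) [OCl⁻]/[HOCl] = 10^(pH − pKa) = 10^(7.41 − 7.46) = 0.8913; fraction as HOCl = 1/(1 + 0.8913) = 0.5288.
(a) Free chlorine required for 2.68 ppm HOCl: 2.68 / 0.5288 = 5.069 ppm.
(a) FC to add: 5.069 − 0.1 = 4.969 mg/L as Cl₂.
(a) Cl₂ equivalent: 4.969 mg/L × 233,000 L = 1158 g.
(a) Product at 61.0% available Cl: 1158 / 0.61 = 1898 g.

(b) Volume: 1920 m³ = 1,920,000 L.
(b) Alkalinity to add: (87 − 39) = 48 mg/L as CaCO₃ × 1,920,000 L = 92,160 g as CaCO₃.
(b) Equivalents: 92,160 g ÷ 50 g/eq = 1843 eq.
(b) NaHCO₃ supplies 1 eq per mole → 1843 mol.
(b) Mass: 1843 mol × 84 g/mol = 154,800 g.

(a) 1.90 kg; (b) 155 kg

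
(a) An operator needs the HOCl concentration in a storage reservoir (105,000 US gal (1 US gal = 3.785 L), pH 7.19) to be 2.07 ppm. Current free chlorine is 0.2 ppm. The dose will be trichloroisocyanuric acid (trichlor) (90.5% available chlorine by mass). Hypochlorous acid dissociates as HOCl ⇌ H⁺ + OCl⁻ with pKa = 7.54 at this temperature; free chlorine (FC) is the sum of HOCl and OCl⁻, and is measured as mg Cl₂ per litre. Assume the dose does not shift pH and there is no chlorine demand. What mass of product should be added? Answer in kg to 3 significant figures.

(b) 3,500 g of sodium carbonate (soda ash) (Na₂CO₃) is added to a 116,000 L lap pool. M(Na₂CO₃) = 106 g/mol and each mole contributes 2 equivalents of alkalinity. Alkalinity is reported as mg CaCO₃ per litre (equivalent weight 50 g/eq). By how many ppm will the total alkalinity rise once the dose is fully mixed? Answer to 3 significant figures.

(a) Volume: 105,000 US gal × 3.785 L/gal = 397,425 L.
(a) [OCl⁻]/[HOCl] = 10^(pH − pKa) = 10^(7.19 − 7.54) = 0.4467; fraction as HOCl = 1/(1 + 0.4467) = 0.6912.
(a) Free chlorine required for 2.07 ppm HOCl: 2.07 / 0.6912 = 2.995 ppm.
(a) FC to add: 2.995 − 0.2 = 2.795 mg/L as Cl₂.
(a) Cl₂ equivalent: 2.795 mg/L × 397,425 L = 1111 g.
(a) Product at 90.5% available Cl: 1111 / 0.905 = 1227 g.

(b) Moles of Na₂CO₃: 3,500 g ÷ 106 g/mol = 33.02 mol → 66.04 eq of alkalinity.
(b) As CaCO₃: 66.04 eq × 50 g/eq = 3302 g.
(b) Rise: 3302 g / 116,000 L × 1000 = 28.46 mg/L.

(a) 1.23 kg; (b) 28.5 ppm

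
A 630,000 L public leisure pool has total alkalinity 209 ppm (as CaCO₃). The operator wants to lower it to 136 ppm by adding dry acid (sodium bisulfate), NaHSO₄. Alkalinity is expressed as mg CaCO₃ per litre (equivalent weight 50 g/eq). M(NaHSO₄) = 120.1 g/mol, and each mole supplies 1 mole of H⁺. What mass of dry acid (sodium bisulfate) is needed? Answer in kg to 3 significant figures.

Alkalinity to neutralize: (209 − 136) = 73 mg/L as CaCO₃ × 630,000 L = 45,990 g as CaCO₃.
Equivalents of H⁺ required: 45,990 ÷ 50 g/eq = 919.8 eq = 919.8 mol NaHSO₄.
Mass of NaHSO₄: 919.8 × 120.1 = 110,500 g.

110 kg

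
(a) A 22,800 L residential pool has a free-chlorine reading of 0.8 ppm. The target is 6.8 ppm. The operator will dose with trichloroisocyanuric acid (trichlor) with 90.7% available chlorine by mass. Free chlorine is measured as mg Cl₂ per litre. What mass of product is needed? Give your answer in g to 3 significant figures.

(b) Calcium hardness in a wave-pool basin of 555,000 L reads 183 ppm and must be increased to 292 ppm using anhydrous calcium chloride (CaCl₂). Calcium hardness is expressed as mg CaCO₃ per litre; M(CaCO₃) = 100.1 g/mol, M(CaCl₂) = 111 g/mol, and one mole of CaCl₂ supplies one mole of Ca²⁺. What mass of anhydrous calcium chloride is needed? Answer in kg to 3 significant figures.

(a) 151 g; (b) 67.1 kg

(a) Chlorine deficit: 6.8 − 0.8 = 6 ppm = 6 mg/L as Cl₂.
(a) Cl₂ equivalent needed: 6 mg/L × 22,800 L = 136,800 mg = 136.8 g.
(a) Product at 90.7% available chlorine: 136.8 / 0.907 = 150.8 g.

(b) Hardness to add: (292 − 183) = 109 mg/L as CaCO₃ × 555,000 L = 60,500 g as CaCO₃.
(b) Moles of Ca²⁺ (1 mol Ca²⁺ ≡ 1 mol CaCO₃): 60,500 / 100.1 g/mol = 604.3 mol.
(b) Mass of CaCl₂: 604.3 × 111 = 67,080 g.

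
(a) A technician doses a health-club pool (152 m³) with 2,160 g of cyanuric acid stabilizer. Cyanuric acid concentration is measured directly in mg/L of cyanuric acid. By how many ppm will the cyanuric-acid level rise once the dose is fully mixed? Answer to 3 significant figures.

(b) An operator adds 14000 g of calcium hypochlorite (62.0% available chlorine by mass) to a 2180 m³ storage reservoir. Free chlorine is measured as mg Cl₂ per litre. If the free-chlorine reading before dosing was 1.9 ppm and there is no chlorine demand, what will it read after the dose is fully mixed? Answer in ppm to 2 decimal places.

(a) Volume: 152 m³ = 152,000 L.
(a) Rise: 2,160 g / 152,000 L × 1000 = 14.21 mg/L.

(b) Volume: 2180 m³ = 2,180,000 L.
(b) Available chlorine delivered: 14,000 g × 0.62 = 8680 g as Cl₂.
(b) Concentration rise: 8680 g / 2,180,000 L = 3.982 mg/L = 3.98 ppm.
(b) Final FC: 1.9 + 3.98 = 5.88 ppm.

(a) 14.2 ppm; (b) 5.88 ppm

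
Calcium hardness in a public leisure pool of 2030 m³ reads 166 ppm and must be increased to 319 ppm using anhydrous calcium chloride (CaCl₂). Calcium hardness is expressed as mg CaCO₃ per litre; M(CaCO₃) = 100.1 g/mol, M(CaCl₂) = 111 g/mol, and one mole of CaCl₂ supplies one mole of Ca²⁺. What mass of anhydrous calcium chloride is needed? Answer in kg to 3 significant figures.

Volume: 2030 m³ = 2,030,000 L.
Hardness to add: (319 − 166) = 153 mg/L as CaCO₃ × 2,030,000 L = 310,600 g as CaCO₃.
Moles of Ca²⁺ (1 mol Ca²⁺ ≡ 1 mol CaCO₃): 310,600 / 100.1 g/mol = 3103 mol.
Mass of CaCl₂: 3103 × 111 = 344,400 g.

344 kg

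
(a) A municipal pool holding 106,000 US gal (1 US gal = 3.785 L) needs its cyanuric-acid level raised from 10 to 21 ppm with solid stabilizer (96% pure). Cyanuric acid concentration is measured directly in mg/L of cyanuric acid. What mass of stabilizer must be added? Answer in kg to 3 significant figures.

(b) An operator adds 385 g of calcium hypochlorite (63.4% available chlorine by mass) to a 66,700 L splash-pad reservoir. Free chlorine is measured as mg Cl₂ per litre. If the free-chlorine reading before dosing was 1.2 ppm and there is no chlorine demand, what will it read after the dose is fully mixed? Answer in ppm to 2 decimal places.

(a) 4.60 kg; (b) 4.86 ppm

(a) Volume: 106,000 US gal × 3.785 L/gal = 401,210 L.
(a) CYA to add: (21 − 10) = 11 mg/L × 401,210 L = 4413 g cyanuric acid.
(a) At 96% purity: 4413 / 0.96 = 4597 g product.

(b) Available chlorine delivered: 385 g × 0.634 = 244.1 g as Cl₂.
(b) Concentration rise: 244.1 g / 66,700 L = 3.66 mg/L = 3.66 ppm.
(b) Final FC: 1.2 + 3.66 = 4.86 ppm.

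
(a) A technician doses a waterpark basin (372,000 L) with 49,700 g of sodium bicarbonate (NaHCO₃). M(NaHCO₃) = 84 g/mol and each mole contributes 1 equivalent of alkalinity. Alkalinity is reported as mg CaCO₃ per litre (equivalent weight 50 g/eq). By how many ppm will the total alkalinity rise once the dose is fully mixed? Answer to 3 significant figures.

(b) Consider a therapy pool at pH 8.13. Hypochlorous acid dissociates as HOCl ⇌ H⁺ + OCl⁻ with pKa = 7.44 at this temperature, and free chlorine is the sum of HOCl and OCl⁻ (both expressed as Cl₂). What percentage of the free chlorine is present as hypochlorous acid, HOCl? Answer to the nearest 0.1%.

(a) 79.5 ppm; (b) 17.0%

(a) Moles of NaHCO₃: 49,700 g ÷ 84 g/mol = 591.7 mol → 591.7 eq of alkalinity.
(a) As CaCO₃: 591.7 eq × 50 g/eq = 29,580 g.
(a) Rise: 29,580 g / 372,000 L × 1000 = 79.53 mg/L.

(b) [OCl⁻]/[HOCl] = 10^(pH − pKa) = 10^(8.13 − 7.44) = 10^0.69 = 4.898.
(b) Fraction as HOCl = 1 / (1 + 4.898) = 0.1696.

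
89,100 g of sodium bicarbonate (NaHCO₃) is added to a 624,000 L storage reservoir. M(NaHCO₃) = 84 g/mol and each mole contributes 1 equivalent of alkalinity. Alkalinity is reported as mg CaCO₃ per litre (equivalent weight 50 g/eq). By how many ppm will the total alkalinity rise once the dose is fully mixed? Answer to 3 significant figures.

85.0 ppm

Moles of NaHCO₃: 89,100 g ÷ 84 g/mol = 1061 mol → 1061 eq of alkalinity.
As CaCO₃: 1061 eq × 50 g/eq = 53,040 g.
Rise: 53,040 g / 624,000 L × 1000 = 84.99 mg/L.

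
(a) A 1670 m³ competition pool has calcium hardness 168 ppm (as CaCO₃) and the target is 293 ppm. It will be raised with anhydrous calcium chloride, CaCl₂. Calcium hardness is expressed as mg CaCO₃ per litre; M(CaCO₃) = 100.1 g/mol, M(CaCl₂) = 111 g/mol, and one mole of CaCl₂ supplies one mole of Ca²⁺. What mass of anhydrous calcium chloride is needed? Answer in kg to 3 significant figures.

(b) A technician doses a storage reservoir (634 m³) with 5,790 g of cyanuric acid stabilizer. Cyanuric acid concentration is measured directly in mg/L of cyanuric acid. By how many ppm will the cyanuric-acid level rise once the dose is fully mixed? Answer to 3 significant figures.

(a) Volume: 1670 m³ = 1,670,000 L.
(a) Hardness to add: (293 − 168) = 125 mg/L as CaCO₃ × 1,670,000 L = 208,800 g as CaCO₃.
(a) Moles of Ca²⁺ (1 mol Ca²⁺ ≡ 1 mol CaCO₃): 208,800 / 100.1 g/mol = 2085 mol.
(a) Mass of CaCl₂: 2085 × 111 = 231,500 g.

(b) Volume: 634 m³ = 634,000 L.
(b) Rise: 5,790 g / 634,000 L × 1000 = 9.132 mg/L.

(a) 231 kg; (b) 9.13 ppm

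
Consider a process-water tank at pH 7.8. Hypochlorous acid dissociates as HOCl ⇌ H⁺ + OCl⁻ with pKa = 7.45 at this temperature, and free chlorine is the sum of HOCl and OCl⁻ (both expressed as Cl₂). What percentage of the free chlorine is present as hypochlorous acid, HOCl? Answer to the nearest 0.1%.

[OCl⁻]/[HOCl] = 10^(pH − pKa) = 10^(7.8 − 7.45) = 10^0.35 = 2.239.
Fraction as HOCl = 1 / (1 + 2.239) = 0.3088.

30.9%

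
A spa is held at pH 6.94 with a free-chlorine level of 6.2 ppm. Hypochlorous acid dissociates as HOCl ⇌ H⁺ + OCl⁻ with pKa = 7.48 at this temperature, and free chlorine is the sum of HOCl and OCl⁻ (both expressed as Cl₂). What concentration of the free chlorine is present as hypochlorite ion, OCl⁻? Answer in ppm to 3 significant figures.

1.39 ppm

[OCl⁻]/[HOCl] = 10^(pH − pKa) = 10^(6.94 − 7.48) = 10^-0.54 = 0.2884.
Fraction as HOCl = 1 / (1 + 0.2884) = 0.7762.
OCl⁻ = (1 − 0.7762) × 6.2 ppm = 1.388 ppm.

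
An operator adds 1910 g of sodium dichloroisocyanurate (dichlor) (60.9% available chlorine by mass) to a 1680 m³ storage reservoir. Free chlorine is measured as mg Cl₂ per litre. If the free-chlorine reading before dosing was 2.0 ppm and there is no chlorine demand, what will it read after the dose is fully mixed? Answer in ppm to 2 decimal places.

2.69 ppm

Volume: 1680 m³ = 1,680,000 L.
Available chlorine delivered: 1910 g × 0.609 = 1163 g as Cl₂.
Concentration rise: 1163 g / 1,680,000 L = 0.6924 mg/L = 0.69 ppm.
Final FC: 2.0 + 0.69 = 2.69 ppm.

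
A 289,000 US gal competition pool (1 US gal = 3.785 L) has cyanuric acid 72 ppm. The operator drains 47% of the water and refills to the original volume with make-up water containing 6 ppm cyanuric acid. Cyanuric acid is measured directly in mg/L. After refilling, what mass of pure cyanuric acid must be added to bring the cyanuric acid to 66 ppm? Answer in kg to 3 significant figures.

Volume: 289,000 US gal × 3.785 L/gal = 1,093,865 L.
After draining 47% and refilling: 72 × 0.53 + 6 × 0.47 = 40.98 ppm.
Deficit to target: 66 − 40.98 = 25.02 mg/L.
Mass: 25.02 mg/L × 1,093,865 L = 27,370 g cyanuric acid.

27.4 kg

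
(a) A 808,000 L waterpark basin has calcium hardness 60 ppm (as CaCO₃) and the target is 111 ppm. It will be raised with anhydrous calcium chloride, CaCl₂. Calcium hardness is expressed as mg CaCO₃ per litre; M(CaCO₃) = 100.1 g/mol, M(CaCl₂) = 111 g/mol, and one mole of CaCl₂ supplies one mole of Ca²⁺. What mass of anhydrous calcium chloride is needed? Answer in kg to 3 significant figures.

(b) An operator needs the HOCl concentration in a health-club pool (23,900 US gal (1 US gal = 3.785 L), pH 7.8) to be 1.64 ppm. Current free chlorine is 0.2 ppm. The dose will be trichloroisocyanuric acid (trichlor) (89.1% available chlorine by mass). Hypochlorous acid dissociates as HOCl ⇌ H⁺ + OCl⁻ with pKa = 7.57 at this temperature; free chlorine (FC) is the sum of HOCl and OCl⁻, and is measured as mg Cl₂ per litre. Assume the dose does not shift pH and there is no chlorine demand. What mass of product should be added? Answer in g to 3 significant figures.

(a) Hardness to add: (111 − 60) = 51 mg/L as CaCO₃ × 808,000 L = 41,210 g as CaCO₃.
(a) Moles of Ca²⁺ (1 mol Ca²⁺ ≡ 1 mol CaCO₃): 41,210 / 100.1 g/mol = 411.7 mol.
(a) Mass of CaCl₂: 411.7 × 111 = 45,700 g.

(b) Volume: 23,900 US gal × 3.785 L/gal = 90,462 L.
(b) [OCl⁻]/[HOCl] = 10^(pH − pKa) = 10^(7.8 − 7.57) = 1.698; fraction as HOCl = 1/(1 + 1.698) = 0.3706.
(b) Free chlorine required for 1.64 ppm HOCl: 1.64 / 0.3706 = 4.425 ppm.
(b) FC to add: 4.425 − 0.2 = 4.225 mg/L as Cl₂.
(b) Cl₂ equivalent: 4.225 mg/L × 90,462 L = 382.2 g.
(b) Product at 89.1% available Cl: 382.2 / 0.891 = 429 g.

(a) 45.7 kg; (b) 429 g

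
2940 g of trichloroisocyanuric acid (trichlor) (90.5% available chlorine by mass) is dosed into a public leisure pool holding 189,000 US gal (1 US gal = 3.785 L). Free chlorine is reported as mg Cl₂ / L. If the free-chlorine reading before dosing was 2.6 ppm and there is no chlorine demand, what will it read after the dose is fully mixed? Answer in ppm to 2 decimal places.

6.32 ppm

Volume: 189,000 US gal × 3.785 L/gal = 715,365 L.
Available chlorine delivered: 2940 g × 0.905 = 2661 g as Cl₂.
Concentration rise: 2661 g / 715,365 L = 3.719 mg/L = 3.72 ppm.
Final FC: 2.6 + 3.72 = 6.32 ppm.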